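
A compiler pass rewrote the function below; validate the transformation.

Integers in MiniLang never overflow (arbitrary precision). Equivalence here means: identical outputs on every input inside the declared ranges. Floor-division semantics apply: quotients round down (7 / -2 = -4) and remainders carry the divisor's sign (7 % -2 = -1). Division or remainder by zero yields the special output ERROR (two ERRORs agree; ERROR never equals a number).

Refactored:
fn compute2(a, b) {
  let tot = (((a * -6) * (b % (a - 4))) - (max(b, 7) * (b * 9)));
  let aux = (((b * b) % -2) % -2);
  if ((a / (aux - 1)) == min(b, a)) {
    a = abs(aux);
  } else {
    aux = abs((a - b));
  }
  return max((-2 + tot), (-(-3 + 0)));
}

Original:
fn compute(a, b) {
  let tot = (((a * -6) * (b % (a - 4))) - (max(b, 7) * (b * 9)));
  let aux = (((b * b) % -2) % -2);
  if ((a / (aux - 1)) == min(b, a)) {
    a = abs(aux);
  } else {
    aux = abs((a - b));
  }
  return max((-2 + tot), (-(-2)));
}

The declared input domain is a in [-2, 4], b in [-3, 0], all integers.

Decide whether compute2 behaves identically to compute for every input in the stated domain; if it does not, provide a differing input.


Try a=-2, b=0.
compute: tot = 0; aux = 0; ((a / (aux - 1)) == min(b, a)) -> false; aux = 2; return 2
compute2: tot = 0; aux = 0; ((a / (aux - 1)) == min(b, a)) -> false; aux = 2; return 3
2 vs 3 — the two versions disagree here.
verdict: not equivalent; witness: a=-2, b=0


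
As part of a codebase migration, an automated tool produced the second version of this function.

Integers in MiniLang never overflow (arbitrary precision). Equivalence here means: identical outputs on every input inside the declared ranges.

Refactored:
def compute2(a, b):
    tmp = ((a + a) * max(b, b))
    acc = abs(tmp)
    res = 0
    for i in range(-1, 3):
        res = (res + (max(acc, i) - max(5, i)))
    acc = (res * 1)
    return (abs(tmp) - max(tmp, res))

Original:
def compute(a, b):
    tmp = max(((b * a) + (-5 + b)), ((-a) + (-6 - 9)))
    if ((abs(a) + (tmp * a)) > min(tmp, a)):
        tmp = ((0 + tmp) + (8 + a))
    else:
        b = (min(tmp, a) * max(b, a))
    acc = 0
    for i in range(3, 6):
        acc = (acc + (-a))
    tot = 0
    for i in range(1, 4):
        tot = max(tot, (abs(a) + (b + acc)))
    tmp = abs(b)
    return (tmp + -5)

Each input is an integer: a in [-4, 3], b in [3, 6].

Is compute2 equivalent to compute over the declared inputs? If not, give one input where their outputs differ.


These are not equivalent — on a=-4, b=3 the outputs split (-2 vs -52).
compute: tmp := -11 | ((abs(a) + (tmp * a)) > min(tmp, a)): true | tmp := -7 | acc := 0 | iter i=3: | acc := 4 | iter i=4: | acc := 8 | iter i=5: | acc := 12 | tot := 0 | iter i=1: | tot := 19 | iter i=2: | tot := 19 | iter i=3: | tot := 19 | tmp := 3 | result -2
compute2: tmp := -24 | acc := 24 | res := 0 | iter i=-1: | res := 19 | iter i=0: | res := 38 | iter i=1: | res := 57 | iter i=2: | res := 76 | acc := 76 | result -52
verdict: not equivalent; witness: a=-4, b=3


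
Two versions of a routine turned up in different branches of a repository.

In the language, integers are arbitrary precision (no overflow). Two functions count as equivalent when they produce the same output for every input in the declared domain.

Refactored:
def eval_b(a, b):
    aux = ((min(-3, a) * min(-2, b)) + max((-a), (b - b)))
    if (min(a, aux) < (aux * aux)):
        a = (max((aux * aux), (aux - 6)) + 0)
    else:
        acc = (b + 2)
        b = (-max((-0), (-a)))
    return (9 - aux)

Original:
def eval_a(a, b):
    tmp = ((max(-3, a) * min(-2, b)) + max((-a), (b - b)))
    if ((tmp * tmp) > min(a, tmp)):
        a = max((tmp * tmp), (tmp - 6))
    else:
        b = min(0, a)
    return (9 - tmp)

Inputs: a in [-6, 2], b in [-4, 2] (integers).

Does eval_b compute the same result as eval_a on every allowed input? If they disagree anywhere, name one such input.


Input a=-6, b=-4: -9 from eval_a versus -21 from eval_b.
verdict: not equivalent; witness: a=-6, b=-4


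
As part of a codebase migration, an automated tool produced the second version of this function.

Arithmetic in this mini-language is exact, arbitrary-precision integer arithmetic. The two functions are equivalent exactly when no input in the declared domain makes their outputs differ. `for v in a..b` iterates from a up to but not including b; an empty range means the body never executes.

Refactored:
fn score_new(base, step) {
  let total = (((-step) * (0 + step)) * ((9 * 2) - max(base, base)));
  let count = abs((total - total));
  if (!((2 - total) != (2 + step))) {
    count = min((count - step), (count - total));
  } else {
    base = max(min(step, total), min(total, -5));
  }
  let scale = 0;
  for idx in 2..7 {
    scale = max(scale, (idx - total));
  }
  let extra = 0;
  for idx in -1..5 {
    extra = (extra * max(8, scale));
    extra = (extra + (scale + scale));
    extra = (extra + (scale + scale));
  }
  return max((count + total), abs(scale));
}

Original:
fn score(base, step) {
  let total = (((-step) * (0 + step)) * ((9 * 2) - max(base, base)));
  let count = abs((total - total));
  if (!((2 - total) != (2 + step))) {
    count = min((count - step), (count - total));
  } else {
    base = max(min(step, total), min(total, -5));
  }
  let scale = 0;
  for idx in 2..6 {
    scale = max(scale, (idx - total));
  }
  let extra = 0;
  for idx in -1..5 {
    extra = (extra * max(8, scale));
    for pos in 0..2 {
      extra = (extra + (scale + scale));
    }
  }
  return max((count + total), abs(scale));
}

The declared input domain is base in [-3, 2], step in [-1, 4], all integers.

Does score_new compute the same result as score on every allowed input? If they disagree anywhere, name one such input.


Take base=-3, step=-1.
score: total becomes -21; next count becomes 0; next (!((2 - total) != (2 + step))) evaluates to false; next base becomes -21; next scale becomes 0; next at idx=2:; next scale becomes 23; next at idx=3:; next scale becomes 24; next at idx=4:; next scale becomes 25; next at idx=5:; next scale becomes 26; next extra becomes 0; next at idx=-1:; next extra becomes 0; next at pos=0:; next extra becomes 52; next at pos=1:; next extra becomes 104; next at idx=0:; next extra becomes 2704; next at pos=0:; next extra becomes 2756; next at pos=1:; next extra becomes 2808; next at idx=1:; next extra becomes 73008; next at pos=0:; next extra becomes 73060; next at pos=1:; next extra becomes 73112; next at idx=2:; next extra becomes 1900912; next at pos=0:; next extra becomes 1900964; next at pos=1:; next extra becomes 1901016; next at idx=3:; next extra becomes 49426416; next at pos=0:; next extra becomes 49426468; next at pos=1:; next extra becomes 49426520; next at idx=4:; next extra becomes 1285089520; next at pos=0:; next extra becomes 1285089572; next at pos=1:; next extra becomes 1285089624; next final value 26
score_new: total becomes -21; next count becomes 0; next (!((2 - total) != (2 + step))) evaluates to false; next base becomes -21; next scale becomes 0; next at idx=2:; next scale becomes 23; next at idx=3:; next scale becomes 24; next at idx=4:; next scale becomes 25; next at idx=5:; next scale becomes 26; next at idx=6:; next scale becomes 27; next extra becomes 0; next at idx=-1:; next extra becomes 0; next extra becomes 54; next extra becomes 108; next at idx=0:; next extra becomes 2916; next extra becomes 2970; next extra becomes 3024; next at idx=1:; next extra becomes 81648; next extra becomes 81702; next extra becomes 81756; next at idx=2:; next extra becomes 2207412; next extra becomes 2207466; next extra becomes 2207520; next at idx=3:; next extra becomes 59603040; next extra becomes 59603094; next extra becomes 59603148; next at idx=4:; next extra becomes 1609284996; next extra becomes 1609285050; next extra becomes 1609285104; next final value 27
26 vs 27 — the two versions disagree here.
verdict: not equivalent; witness: base=-3, step=-1


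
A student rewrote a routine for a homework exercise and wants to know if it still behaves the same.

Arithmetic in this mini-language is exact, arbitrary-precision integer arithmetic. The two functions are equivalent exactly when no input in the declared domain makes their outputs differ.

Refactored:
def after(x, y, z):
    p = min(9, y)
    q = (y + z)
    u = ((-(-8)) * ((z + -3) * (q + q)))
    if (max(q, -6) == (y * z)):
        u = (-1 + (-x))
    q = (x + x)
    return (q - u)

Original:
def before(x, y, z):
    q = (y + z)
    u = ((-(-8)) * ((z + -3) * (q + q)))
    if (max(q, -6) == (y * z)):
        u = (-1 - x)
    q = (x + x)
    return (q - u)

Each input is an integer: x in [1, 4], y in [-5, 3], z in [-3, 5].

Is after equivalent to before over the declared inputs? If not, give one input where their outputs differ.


Comparing the listings, the differences include: local variable names differ; also constant usage differs; also min/max/abs usage differs; also arithmetic usage differs; also statement counts differ.
One worked example (x=4, y=1, z=0) — before: q := 1 | u := -48 | (max(q, -6) == (y * z)): false | q := 8 | result 56; after: p := 1 | q := 1 | u := -48 | (max(q, -6) == (y * z)): false | q := 8 | result 56; agreement on 56.
Sweeping the whole domain (324 inputs) finds no disagreement.
verdict: equivalent


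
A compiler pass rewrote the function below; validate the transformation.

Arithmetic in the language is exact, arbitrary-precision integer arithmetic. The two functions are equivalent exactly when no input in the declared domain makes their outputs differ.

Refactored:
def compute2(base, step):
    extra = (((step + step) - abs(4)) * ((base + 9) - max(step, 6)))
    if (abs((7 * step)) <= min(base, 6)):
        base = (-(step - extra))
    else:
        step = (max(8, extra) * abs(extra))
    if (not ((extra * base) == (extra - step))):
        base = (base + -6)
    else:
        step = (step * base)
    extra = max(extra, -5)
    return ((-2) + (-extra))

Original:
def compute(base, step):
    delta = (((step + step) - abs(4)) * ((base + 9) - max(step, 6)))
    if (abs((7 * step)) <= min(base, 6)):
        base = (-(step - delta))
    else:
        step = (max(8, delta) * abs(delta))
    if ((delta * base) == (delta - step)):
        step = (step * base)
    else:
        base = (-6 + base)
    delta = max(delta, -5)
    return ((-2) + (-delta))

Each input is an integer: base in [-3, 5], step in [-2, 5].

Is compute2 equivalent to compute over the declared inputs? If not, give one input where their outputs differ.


Comparing the listings, the differences include: local variable names differ; and boolean connective usage differs.
As a probe, take base=-1, step=2: compute runs delta=0, then (abs((7 * step)) <= min(base, 6)) is false, then step=0, then ((delta * base) == (delta - step)) is true, then step=0, then delta=0, then returns -2; compute2 runs extra=0, then (abs((7 * step)) <= min(base, 6)) is false, then step=0, then (not ((extra * base) == (extra - step))) is false, then step=0, then extra=0, then returns -2; both end at -2.
Sweeping the whole domain (72 inputs) finds no disagreement.
verdict: equivalent


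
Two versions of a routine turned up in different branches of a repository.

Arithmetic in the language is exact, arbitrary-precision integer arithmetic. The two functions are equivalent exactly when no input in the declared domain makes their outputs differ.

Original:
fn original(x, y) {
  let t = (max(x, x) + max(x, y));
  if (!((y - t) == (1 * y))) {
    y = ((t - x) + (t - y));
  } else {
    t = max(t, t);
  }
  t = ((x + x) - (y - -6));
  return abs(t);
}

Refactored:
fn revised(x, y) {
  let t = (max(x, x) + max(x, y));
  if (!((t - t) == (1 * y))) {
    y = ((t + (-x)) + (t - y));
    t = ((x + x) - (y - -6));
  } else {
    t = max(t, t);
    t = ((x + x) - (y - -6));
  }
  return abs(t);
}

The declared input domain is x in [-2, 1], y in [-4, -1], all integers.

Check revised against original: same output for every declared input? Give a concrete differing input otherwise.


These are not equivalent — on x=0, y=-4 the outputs split (2 vs 10).
original: t = 0; (!((y - t) == (1 * y))) -> false; t = 0; t = -2; return 2
revised: t = 0; (!((t - t) == (1 * y))) -> true; y = 4; t = -10; return 10
verdict: not equivalent; witness: x=0, y=-4


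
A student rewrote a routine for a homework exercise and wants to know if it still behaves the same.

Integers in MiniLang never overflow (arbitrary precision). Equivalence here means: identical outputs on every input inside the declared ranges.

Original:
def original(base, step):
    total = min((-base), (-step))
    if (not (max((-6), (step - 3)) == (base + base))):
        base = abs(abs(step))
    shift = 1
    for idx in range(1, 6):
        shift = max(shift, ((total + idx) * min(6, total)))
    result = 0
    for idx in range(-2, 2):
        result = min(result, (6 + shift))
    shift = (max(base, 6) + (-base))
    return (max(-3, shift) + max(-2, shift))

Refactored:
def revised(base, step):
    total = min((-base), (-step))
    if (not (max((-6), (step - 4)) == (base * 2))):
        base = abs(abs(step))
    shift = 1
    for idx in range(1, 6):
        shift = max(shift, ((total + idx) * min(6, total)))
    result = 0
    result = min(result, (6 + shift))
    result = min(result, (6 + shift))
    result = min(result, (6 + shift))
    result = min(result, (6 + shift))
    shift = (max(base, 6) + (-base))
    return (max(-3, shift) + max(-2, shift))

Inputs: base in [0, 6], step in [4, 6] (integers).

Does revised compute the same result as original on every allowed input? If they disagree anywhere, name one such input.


The rewrite breaks on base=0, step=4, where the results are 4 and 12.
original: total = -4; (not (max((-6), (step - 3)) == (base + base))) -> true; base = 4; shift = 1; [idx=1]; shift = 12; [idx=2]; shift = 12; [idx=3]; shift = 12; [idx=4]; shift = 12; [idx=5]; shift = 12; result = 0; [idx=-2]; result = 0; [idx=-1]; result = 0; [idx=0]; result = 0; [idx=1]; result = 0; shift = 2; return 4
revised: total = -4; (not (max((-6), (step - 4)) == (base * 2))) -> false; shift = 1; [idx=1]; shift = 12; [idx=2]; shift = 12; [idx=3]; shift = 12; [idx=4]; shift = 12; [idx=5]; shift = 12; result = 0; result = 0; result = 0; result = 0; result = 0; shift = 6; return 12
verdict: not equivalent; witness: base=0, step=4


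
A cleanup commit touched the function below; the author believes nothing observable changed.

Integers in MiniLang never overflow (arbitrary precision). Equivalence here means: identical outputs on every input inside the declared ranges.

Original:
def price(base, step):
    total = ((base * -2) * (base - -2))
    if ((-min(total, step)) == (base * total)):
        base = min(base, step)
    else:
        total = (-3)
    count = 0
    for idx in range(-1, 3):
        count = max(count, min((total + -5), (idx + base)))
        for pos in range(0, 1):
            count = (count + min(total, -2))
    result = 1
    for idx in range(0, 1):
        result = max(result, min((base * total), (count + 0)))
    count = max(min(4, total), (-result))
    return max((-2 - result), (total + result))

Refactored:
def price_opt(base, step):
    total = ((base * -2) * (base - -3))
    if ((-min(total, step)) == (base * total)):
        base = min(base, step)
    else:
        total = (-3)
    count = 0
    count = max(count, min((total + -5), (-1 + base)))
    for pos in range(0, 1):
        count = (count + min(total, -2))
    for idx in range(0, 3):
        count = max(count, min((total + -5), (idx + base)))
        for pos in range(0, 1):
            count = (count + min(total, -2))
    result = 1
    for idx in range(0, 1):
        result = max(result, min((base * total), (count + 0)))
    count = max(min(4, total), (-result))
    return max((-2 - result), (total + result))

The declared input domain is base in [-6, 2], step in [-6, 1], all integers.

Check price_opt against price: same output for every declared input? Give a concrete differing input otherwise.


Evaluate both at base=-3, step=0.
price: total=-6, then ((-min(total, step)) == (base * total)) is false, then total=-3, then count=0, then (idx=-1), then count=0, then (pos=0), then count=-3, then (idx=0), then count=-3, then (pos=0), then count=-6, then (idx=1), then count=-6, then (pos=0), then count=-9, then (idx=2), then count=-8, then (pos=0), then count=-11, then result=1, then (idx=0), then result=1, then count=-1, then returns -2
price_opt: total=0, then ((-min(total, step)) == (base * total)) is true, then base=-3, then count=0, then count=0, then (pos=0), then count=-2, then (idx=0), then count=-2, then (pos=0), then count=-4, then (idx=1), then count=-4, then (pos=0), then count=-6, then (idx=2), then count=-5, then (pos=0), then count=-7, then result=1, then (idx=0), then result=1, then count=0, then returns 1
-2 != 1, so the rewrite changes behavior.
verdict: not equivalent; witness: base=-3, step=0


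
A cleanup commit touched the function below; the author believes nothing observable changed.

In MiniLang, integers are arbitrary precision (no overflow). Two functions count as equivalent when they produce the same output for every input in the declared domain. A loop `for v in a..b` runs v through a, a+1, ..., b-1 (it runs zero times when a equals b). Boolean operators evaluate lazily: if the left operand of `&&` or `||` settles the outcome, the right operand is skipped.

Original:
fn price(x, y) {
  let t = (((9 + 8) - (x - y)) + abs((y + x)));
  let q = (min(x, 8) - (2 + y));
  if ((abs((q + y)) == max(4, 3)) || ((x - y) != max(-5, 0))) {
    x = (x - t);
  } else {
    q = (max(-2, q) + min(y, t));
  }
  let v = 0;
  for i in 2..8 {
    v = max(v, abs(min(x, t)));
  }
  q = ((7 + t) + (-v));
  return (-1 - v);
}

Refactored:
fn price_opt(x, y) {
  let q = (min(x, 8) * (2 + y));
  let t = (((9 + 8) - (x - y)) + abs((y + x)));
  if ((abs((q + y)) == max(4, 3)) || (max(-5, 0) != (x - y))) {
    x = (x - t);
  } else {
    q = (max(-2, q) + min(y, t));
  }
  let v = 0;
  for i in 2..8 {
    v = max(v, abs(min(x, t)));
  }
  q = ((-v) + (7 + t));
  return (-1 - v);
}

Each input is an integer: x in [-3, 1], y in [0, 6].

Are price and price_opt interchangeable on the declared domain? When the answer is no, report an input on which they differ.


There is a counterexample at x=1, y=1: -2 on one side, -19 on the other.
price: t=19, then q=-2, then ((abs((q + y)) == max(4, 3)) || ((x - y) != max(-5, 0))) is false, then q=-1, then v=0, then (i=2), then v=1, then (i=3), then v=1, then (i=4), then v=1, then (i=5), then v=1, then (i=6), then v=1, then (i=7), then v=1, then q=25, then returns -2
price_opt: q=3, then t=19, then ((abs((q + y)) == max(4, 3)) || (max(-5, 0) != (x - y))) is true, then x=-18, then v=0, then (i=2), then v=18, then (i=3), then v=18, then (i=4), then v=18, then (i=5), then v=18, then (i=6), then v=18, then (i=7), then v=18, then q=8, then returns -19
verdict: not equivalent; witness: x=1, y=1


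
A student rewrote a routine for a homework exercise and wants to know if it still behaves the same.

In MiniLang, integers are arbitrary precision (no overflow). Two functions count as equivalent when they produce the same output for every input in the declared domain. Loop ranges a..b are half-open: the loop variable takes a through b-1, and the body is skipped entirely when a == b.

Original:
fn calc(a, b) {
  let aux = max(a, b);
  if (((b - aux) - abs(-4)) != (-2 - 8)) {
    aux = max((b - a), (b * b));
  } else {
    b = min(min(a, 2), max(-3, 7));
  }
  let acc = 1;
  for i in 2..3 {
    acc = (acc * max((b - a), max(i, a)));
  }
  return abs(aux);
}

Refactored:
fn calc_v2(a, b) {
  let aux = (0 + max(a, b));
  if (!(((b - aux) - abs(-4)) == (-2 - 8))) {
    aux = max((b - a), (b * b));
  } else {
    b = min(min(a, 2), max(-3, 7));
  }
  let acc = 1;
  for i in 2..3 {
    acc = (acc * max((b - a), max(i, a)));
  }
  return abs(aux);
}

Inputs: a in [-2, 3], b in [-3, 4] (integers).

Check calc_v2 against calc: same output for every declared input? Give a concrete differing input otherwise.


This is a faithful refactor — boolean connective usage differs; comparison usage differs; arithmetic usage differs; constant usage differs, but the computed results match everywhere.
Tracing a=3, b=1: calc: aux=3, then (((b - aux) - abs(-4)) != (-2 - 8)) is true, then aux=1, then acc=1, then (i=2), then acc=3, then returns 1 | calc_v2: aux=3, then (!(((b - aux) - abs(-4)) == (-2 - 8))) is true, then aux=1, then acc=1, then (i=2), then acc=3, then returns 1 — matching result 1.
Sweeping the whole domain (48 inputs) finds no disagreement.
verdict: equivalent


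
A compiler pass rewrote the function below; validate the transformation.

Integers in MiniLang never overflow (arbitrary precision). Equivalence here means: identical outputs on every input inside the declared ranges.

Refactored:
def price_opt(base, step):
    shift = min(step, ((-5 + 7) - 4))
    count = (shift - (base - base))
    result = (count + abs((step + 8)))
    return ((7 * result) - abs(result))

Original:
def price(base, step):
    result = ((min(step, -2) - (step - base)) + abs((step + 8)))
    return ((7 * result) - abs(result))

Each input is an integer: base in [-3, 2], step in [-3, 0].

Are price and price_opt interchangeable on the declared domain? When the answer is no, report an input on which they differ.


Take base=-3, step=-2.
price: result := 3 | result 18
price_opt: shift := -2 | count := -2 | result := 4 | result 24
18 and 24 differ, so these are not the same function on this domain.
verdict: not equivalent; witness: base=-3, step=-2


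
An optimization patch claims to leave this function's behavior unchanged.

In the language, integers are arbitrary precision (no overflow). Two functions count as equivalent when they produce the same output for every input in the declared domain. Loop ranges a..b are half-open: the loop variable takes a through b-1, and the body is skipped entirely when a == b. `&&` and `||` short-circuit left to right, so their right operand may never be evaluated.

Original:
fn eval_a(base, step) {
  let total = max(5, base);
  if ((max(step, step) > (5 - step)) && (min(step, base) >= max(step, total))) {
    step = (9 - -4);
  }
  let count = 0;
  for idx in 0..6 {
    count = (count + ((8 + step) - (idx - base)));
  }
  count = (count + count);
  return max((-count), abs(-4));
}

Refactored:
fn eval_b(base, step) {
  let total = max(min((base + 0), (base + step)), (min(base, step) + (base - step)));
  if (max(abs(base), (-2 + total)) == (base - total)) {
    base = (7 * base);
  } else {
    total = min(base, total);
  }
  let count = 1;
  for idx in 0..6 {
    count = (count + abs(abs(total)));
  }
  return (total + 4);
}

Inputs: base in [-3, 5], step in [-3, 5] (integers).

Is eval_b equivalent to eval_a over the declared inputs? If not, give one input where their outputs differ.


These are not equivalent — on base=-3, step=-3 the outputs split (6 vs 1).
eval_a: total = 5; ((max(step, step) > (5 - step)) && (min(step, base) >= max(step, total))) -> false; count = 0; [idx=0]; count = 2; [idx=1]; count = 3; [idx=2]; count = 3; [idx=3]; count = 2; [idx=4]; count = 0; [idx=5]; count = -3; count = -6; return 6
eval_b: total = -3; (max(abs(base), (-2 + total)) == (base - total)) -> false; total = -3; count = 1; [idx=0]; count = 4; [idx=1]; count = 7; [idx=2]; count = 10; [idx=3]; count = 13; [idx=4]; count = 16; [idx=5]; count = 19; return 1
verdict: not equivalent; witness: base=-3, step=-3


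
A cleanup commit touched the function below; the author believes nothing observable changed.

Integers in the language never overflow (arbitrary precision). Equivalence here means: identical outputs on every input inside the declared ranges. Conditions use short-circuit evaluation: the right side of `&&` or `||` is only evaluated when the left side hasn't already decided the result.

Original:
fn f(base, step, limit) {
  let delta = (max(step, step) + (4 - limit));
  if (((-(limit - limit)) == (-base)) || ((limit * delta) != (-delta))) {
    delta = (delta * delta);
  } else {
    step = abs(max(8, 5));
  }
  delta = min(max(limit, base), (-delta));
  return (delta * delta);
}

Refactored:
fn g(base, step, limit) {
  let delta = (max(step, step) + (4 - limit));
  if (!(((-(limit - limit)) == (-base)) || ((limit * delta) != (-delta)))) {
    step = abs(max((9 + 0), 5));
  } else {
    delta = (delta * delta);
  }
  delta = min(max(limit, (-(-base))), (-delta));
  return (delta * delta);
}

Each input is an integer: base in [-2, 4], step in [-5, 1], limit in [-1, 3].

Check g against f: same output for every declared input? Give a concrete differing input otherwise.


The edit looks behavioral (`8` became `9`), but over these ranges it never changes the outcome; all 245 inputs agree.
verdict: equivalent


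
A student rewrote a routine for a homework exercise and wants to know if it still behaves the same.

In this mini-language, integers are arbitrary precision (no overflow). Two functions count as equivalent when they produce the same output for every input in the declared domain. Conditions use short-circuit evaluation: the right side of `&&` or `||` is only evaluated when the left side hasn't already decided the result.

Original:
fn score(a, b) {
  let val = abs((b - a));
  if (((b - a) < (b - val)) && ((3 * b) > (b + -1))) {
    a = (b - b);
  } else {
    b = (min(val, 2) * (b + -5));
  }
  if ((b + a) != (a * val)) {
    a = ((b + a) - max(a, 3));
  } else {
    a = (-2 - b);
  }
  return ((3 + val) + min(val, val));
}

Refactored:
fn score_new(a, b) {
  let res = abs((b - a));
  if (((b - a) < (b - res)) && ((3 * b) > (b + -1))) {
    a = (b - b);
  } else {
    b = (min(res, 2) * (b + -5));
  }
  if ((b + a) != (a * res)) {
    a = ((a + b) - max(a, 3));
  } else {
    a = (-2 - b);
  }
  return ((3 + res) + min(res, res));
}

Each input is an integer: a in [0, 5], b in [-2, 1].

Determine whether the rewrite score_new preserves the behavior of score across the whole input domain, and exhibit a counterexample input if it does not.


Comparing the listings, the differences include: local variable names differ.
One worked example (a=2, b=-1) — score: val = 3; (((b - a) < (b - val)) && ((3 * b) > (b + -1))) -> false; b = -12; ((b + a) != (a * val)) -> true; a = -13; return 9; score_new: res = 3; (((b - a) < (b - res)) && ((3 * b) > (b + -1))) -> false; b = -12; ((b + a) != (a * res)) -> true; a = -13; return 9; agreement on 9.
Across all 24 domain points the two functions coincide.
verdict: equivalent


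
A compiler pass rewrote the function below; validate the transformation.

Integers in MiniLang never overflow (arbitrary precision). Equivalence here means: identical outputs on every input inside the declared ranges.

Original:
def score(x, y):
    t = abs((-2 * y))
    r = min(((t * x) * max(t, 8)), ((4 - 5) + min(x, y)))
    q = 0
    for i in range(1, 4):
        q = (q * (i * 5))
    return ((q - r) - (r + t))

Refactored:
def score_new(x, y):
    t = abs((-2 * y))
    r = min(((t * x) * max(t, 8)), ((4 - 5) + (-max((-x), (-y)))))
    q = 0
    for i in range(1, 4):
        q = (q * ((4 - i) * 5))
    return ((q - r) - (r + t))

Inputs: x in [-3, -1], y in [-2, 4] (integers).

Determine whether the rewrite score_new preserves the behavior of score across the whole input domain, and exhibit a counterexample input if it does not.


Comparing the listings, the differences include: constant usage differs, plus arithmetic usage differs, plus min/max/abs usage differs.
Tracing x=-1, y=2: score: t=4, then r=-32, then q=0, then (i=1), then q=0, then (i=2), then q=0, then (i=3), then q=0, then returns 60 | score_new: t=4, then r=-32, then q=0, then (i=1), then q=0, then (i=2), then q=0, then (i=3), then q=0, then returns 60 — matching result 60.
Checked all 21 inputs in the declared domain: the outputs agree on every one.
verdict: equivalent


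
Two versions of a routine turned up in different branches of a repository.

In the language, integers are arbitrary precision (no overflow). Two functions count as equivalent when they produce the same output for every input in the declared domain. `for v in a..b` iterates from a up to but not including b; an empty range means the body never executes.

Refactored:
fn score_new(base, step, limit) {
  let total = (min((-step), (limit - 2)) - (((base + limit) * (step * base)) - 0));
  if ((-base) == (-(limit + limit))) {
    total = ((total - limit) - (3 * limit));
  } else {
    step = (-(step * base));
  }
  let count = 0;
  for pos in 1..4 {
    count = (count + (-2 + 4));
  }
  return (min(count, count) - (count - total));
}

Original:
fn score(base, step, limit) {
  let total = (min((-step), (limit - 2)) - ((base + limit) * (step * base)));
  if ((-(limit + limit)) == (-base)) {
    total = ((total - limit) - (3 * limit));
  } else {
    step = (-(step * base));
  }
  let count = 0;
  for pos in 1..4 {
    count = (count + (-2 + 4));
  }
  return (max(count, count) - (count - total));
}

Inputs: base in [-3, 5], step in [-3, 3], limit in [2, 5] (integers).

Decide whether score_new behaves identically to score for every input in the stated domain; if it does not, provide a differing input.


The suspicious edit (`max(count, count)` became `min(count, count)`) never changes the result for any input inside the declared domain.
Tracing base=5, step=-1, limit=5: score: total=51, then ((-(limit + limit)) == (-base)) is false, then step=5, then count=0, then (pos=1), then count=2, then (pos=2), then count=4, then (pos=3), then count=6, then returns 51 | score_new: total=51, then ((-base) == (-(limit + limit))) is false, then step=5, then count=0, then (pos=1), then count=2, then (pos=2), then count=4, then (pos=3), then count=6, then returns 51 — matching result 51.
Across all 252 domain points the two functions coincide.
verdict: equivalent


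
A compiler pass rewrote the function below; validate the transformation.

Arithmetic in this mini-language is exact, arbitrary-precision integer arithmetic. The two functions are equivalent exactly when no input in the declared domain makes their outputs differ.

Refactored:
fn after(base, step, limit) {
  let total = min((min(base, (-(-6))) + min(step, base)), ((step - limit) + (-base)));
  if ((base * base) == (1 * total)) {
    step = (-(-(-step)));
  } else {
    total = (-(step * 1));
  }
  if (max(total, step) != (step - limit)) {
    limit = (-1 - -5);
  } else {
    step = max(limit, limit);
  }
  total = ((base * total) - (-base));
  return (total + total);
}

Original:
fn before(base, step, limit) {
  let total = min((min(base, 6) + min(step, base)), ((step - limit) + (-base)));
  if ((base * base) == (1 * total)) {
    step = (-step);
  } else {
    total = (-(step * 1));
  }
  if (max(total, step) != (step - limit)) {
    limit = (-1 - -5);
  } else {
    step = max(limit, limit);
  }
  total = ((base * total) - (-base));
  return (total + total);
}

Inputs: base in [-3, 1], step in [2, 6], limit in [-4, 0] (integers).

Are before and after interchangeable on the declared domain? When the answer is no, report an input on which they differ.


Equivalent — the differences include same computation, different form, yet no declared input distinguishes the two.
Tracing base=-2, step=2, limit=-2: before: total becomes -4; next ((base * base) == (1 * total)) evaluates to false; next total becomes -2; next (max(total, step) != (step - limit)) evaluates to true; next limit becomes 4; next total becomes 2; next final value 4 | after: total becomes -4; next ((base * base) == (1 * total)) evaluates to false; next total becomes -2; next (max(total, step) != (step - limit)) evaluates to true; next limit becomes 4; next total becomes 2; next final value 4 — matching result 4.
Checked all 125 inputs in the declared domain: the outputs agree on every one.
verdict: equivalent


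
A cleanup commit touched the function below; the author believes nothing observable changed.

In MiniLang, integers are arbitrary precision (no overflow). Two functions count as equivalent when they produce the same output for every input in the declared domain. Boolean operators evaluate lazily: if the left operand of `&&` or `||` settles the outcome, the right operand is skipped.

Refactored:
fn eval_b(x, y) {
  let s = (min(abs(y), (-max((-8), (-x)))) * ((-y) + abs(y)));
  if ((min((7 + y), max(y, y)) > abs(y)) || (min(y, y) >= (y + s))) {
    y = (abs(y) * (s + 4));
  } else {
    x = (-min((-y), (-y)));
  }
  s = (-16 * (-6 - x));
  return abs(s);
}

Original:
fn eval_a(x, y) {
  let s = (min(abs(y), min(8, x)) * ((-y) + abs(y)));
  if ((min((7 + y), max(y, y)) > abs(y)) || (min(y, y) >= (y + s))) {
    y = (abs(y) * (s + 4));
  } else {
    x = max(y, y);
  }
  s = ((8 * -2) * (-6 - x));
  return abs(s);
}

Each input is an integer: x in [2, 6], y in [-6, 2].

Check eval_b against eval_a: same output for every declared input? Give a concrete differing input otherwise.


Comparing the listings, the differences include: constant usage differs, and arithmetic usage differs.
One worked example (x=3, y=1) — eval_a: s becomes 0; next ((min((7 + y), max(y, y)) > abs(y)) || (min(y, y) >= (y + s))) evaluates to true; next y becomes 4; next s becomes 144; next final value 144; eval_b: s becomes 0; next ((min((7 + y), max(y, y)) > abs(y)) || (min(y, y) >= (y + s))) evaluates to true; next y becomes 4; next s becomes 144; next final value 144; agreement on 144.
Every one of the 45 inputs gives matching results.
verdict: equivalent


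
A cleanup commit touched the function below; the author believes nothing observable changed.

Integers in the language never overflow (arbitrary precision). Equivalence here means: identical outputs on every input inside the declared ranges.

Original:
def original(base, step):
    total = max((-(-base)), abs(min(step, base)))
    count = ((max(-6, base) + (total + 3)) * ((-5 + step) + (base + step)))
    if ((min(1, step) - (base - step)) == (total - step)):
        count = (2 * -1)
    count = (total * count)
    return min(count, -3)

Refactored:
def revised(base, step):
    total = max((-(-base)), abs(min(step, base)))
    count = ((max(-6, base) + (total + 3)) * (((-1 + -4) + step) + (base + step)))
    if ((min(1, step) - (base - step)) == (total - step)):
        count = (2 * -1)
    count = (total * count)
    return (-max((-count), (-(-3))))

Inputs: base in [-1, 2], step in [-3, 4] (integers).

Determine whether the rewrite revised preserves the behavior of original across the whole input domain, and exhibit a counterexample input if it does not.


The two are interchangeable: constant usage differs, plus arithmetic usage differs, plus min/max/abs usage differs, and every declared input agrees.
Tracing base=1, step=1: original: total=1, then count=-10, then ((min(1, step) - (base - step)) == (total - step)) is false, then count=-10, then returns -10 | revised: total=1, then count=-10, then ((min(1, step) - (base - step)) == (total - step)) is false, then count=-10, then returns -10 — matching result -10.
Sweeping the whole domain (32 inputs) finds no disagreement.
verdict: equivalent


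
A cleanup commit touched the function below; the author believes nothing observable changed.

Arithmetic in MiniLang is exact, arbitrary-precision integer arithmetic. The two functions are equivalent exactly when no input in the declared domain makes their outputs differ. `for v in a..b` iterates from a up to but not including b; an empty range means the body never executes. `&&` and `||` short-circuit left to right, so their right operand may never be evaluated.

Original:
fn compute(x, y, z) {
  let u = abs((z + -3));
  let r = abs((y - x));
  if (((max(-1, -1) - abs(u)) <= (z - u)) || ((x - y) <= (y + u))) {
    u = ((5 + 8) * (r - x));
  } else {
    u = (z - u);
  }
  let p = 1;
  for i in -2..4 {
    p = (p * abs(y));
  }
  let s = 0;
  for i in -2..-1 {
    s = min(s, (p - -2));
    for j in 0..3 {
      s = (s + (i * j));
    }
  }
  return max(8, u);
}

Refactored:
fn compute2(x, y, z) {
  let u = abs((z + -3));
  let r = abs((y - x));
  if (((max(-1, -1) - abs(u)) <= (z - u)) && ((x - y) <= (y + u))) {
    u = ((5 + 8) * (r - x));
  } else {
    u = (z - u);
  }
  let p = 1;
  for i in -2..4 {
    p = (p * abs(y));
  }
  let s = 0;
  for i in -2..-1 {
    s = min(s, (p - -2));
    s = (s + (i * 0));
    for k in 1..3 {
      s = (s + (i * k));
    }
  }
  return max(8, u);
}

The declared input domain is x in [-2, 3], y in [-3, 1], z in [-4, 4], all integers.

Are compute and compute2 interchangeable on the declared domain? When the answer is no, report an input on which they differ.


Run the pair on x=-2, y=-3, z=-4.
compute: u := 7 | r := 1 | (((max(-1, -1) - abs(u)) <= (z - u)) || ((x - y) <= (y + u))): true | u := 39 | p := 1 | iter i=-2: | p := 3 | iter i=-1: | p := 9 | iter i=0: | p := 27 | iter i=1: | p := 81 | iter i=2: | p := 243 | iter i=3: | p := 729 | s := 0 | iter i=-2: | s := 0 | iter j=0: | s := 0 | iter j=1: | s := -2 | iter j=2: | s := -6 | result 39
compute2: u := 7 | r := 1 | (((max(-1, -1) - abs(u)) <= (z - u)) && ((x - y) <= (y + u))): false | u := -11 | p := 1 | iter i=-2: | p := 3 | iter i=-1: | p := 9 | iter i=0: | p := 27 | iter i=1: | p := 81 | iter i=2: | p := 243 | iter i=3: | p := 729 | s := 0 | iter i=-2: | s := 0 | s := 0 | iter k=1: | s := -2 | iter k=2: | s := -6 | result 8
39 != 8, so the rewrite changes behavior.
verdict: not equivalent; witness: x=-2, y=-3, z=-4


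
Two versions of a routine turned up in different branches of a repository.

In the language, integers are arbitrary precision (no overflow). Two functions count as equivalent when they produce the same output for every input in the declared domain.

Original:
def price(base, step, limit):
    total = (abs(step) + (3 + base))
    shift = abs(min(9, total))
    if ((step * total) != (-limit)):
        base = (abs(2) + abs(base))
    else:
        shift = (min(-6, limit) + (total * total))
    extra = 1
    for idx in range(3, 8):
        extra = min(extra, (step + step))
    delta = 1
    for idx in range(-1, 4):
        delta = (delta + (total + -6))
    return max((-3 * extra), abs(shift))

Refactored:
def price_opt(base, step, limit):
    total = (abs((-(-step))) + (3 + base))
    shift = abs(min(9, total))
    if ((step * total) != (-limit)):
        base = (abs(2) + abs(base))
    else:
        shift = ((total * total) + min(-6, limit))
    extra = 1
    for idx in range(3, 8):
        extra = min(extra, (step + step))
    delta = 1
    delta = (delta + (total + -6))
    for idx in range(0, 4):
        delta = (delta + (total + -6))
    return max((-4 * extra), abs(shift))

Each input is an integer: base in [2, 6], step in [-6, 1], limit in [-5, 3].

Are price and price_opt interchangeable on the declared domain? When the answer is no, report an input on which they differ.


base=2, step=-6, limit=-5 yields 36 from price but 48 from price_opt.
verdict: not equivalent; witness: base=2, step=-6, limit=-5


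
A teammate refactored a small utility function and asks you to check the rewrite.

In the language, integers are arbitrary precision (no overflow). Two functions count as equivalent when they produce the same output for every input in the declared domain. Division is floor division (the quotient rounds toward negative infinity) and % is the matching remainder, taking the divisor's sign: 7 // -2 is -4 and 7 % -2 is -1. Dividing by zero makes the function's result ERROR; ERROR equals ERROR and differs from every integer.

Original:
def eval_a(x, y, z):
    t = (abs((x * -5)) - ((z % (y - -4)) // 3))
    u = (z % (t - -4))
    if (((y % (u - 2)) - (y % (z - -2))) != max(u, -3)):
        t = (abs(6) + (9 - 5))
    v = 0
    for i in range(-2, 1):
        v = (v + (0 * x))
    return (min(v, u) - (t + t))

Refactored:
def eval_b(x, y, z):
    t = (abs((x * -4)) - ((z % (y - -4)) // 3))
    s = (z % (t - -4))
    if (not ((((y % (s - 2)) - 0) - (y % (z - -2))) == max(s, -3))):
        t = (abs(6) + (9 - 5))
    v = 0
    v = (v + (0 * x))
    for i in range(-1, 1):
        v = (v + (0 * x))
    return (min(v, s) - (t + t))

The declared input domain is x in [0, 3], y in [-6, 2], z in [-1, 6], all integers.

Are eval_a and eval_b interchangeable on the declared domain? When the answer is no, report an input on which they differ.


The rewrite breaks on x=1, y=-6, z=0, where the results are -10 and -8.
eval_a: t = 5; u = 0; (((y % (u - 2)) - (y % (z - -2))) != max(u, -3)) -> false; v = 0; [i=-2]; v = 0; [i=-1]; v = 0; [i=0]; v = 0; return -10
eval_b: t = 4; s = 0; (not ((((y % (s - 2)) - 0) - (y % (z - -2))) == max(s, -3))) -> false; v = 0; v = 0; [i=-1]; v = 0; [i=0]; v = 0; return -8
verdict: not equivalent; witness: x=1, y=-6, z=0
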